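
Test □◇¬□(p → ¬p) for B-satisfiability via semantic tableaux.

Yes, satisfiable

1. □◇¬□(p → ¬p), w0
2. ◇¬□(p → ¬p), w0
3. ¬□(p → ¬p), w1
4. ◇¬□(p → ¬p), w1
5. ¬(p → ¬p), w2
6. p, w2
7. ¬□(p → ¬p), w3
8. ¬(p → ¬p), w4
9. p, w4
Accessibility: w0Rw0, w0Rw1, w1Rw0, w1Rw1, w1Rw2, w1Rw3, w2Rw1, w2Rw2, w3Rw1, w3Rw3, w3Rw4, w4Rw3, w4Rw4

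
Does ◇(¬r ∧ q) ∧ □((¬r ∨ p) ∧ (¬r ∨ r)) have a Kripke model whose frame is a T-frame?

Satisfiable

1. ◇(¬r ∧ q) ∧ □((¬r ∨ p) ∧ (¬r ∨ r)), w0
2. ◇(¬r ∧ q), w0
3. □((¬r ∨ p) ∧ (¬r ∨ r)), w0
4. (¬r ∨ p) ∧ (¬r ∨ r), w0
5. ¬r ∨ p, w0
6. ¬r ∨ r, w0
7. p, w0
8. r, w0
9. ¬r ∧ q, w1
10. ¬r, w1
11. q, w1
12. (¬r ∨ p) ∧ (¬r ∨ r), w1
13. ¬r ∨ p, w1
14. ¬r ∨ r, w1
15. p, w1
Accessibility: w0Rw0, w0Rw1, w1Rw1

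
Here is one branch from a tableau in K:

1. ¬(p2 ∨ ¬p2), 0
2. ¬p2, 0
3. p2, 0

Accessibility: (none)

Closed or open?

Both p2 and ¬p2 appear at 0.

Yes, closed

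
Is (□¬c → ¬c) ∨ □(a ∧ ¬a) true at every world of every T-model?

Tableau for the negation ¬((□¬c → ¬c) ∨ □(a ∧ ¬a)):
1. ¬((□¬c → ¬c) ∨ □(a ∧ ¬a)), 0
2. ¬(□¬c → ¬c), 0
3. ¬□(a ∧ ¬a), 0
4. □¬c, 0
5. c, 0
6. ¬c, 0
Accessibility: 0R0
Branch closes: c and ¬c both at 0.
All branches of the negation close; one closing branch shown above.

Yes, valid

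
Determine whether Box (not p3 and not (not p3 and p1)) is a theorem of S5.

Invalid (countermodel exists)

Tableau for the negation not Box (not p3 and not (not p3 and p1)):
1. not Box (not p3 and not (not p3 and p1)), 0
2. not (not p3 and not (not p3 and p1)), 1   [neg-Box-rule on 1: fresh world 1, 0R1]
3. not p3 and p1, 1   [neg-and-rule on 2 (branches; this branch)]
4. not p3, 1   [and-rule on 3]
5. p1, 1   [and-rule on 3]
Accessibility: 0R0, 0R1, 1R0, 1R1
The negation has an open branch (countermodel exists).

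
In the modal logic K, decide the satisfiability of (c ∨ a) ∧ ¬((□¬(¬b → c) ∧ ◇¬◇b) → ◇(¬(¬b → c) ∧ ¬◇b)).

Unsatisfiable (every branch closes)

1. (c ∨ a) ∧ ¬((□¬(¬b → c) ∧ ◇¬◇b) → ◇(¬(¬b → c) ∧ ¬◇b)), u
2. c ∨ a, u
3. ¬((□¬(¬b → c) ∧ ◇¬◇b) → ◇(¬(¬b → c) ∧ ¬◇b)), u
4. □¬(¬b → c) ∧ ◇¬◇b, u
5. ¬◇(¬(¬b → c) ∧ ¬◇b), u
6. □¬(¬b → c), u
7. ◇¬◇b, u
8. a, u
9. ¬◇b, v
10. ¬(¬(¬b → c) ∧ ¬◇b), v
11. ¬(¬b → c), v
12. ¬b, v
13. ¬c, v
14. ◇b, v
15. b, w
16. ¬b, w
Accessibility: uRv, vRw
Branch closes: b and ¬b both at w.
All branches of the tableau close; one closing branch shown above.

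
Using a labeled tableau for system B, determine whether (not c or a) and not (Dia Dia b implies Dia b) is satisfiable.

Yes, satisfiable

1. (not c or a) and not (Dia Dia b implies Dia b), 0
2. not c or a, 0   [and-rule on 1]
3. not (Dia Dia b implies Dia b), 0   [and-rule on 1]
4. Dia Dia b, 0   [neg-implies-rule on 3]
5. not Dia b, 0   [neg-implies-rule on 3]
6. not b, 0   [neg-Dia-rule on 5 via 0R0]
7. a, 0   [or-rule on 2 (branches; this branch)]
8. Dia b, 1   [Dia-rule on 4: fresh world 1, 0R1]
9. not b, 1   [neg-Dia-rule on 5 via 0R1]
10. b, 2   [Dia-rule on 8: fresh world 2, 1R2]
Accessibility: 0R0, 0R1, 1R0, 1R1, 1R2, 2R1, 2R2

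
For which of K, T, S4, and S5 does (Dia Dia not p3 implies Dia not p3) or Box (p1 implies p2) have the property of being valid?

S4-tableau for the negation not ((Dia Dia not p3 implies Dia not p3) or Box (p1 implies p2)):
1. not ((Dia Dia not p3 implies Dia not p3) or Box (p1 implies p2)), w0
2. not (Dia Dia not p3 implies Dia not p3), w0
3. not Box (p1 implies p2), w0
4. Dia Dia not p3, w0
5. not Dia not p3, w0
6. p3, w0
7. not (p1 implies p2), w1
8. p1, w1
9. not p2, w1
10. p3, w1
11. Dia not p3, w2
12. p3, w2
13. not p3, w3
14. p3, w3
Accessibility: w0Rw0, w0Rw1, w0Rw2, w0Rw3, w1Rw1, w2Rw2, w2Rw3, w3Rw3
Branch closes: p3 and not p3 both at w3.
Every branch closes (one shown): valid in S4, hence also in S5 (every theorem of S4 is a theorem of S5).
T-tableau for the negation not ((Dia Dia not p3 implies Dia not p3) or Box (p1 implies p2)):
1. not ((Dia Dia not p3 implies Dia not p3) or Box (p1 implies p2)), w0
2. not (Dia Dia not p3 implies Dia not p3), w0
3. not Box (p1 implies p2), w0
4. Dia Dia not p3, w0
5. not Dia not p3, w0
6. p3, w0
7. not (p1 implies p2), w1
8. p1, w1
9. not p2, w1
10. p3, w1
11. Dia not p3, w2
12. p3, w2
13. not p3, w3
Accessibility: w0Rw0, w0Rw1, w0Rw2, w1Rw1, w2Rw2, w2Rw3, w3Rw3
Complete open branch: countermodel on a T-frame, so not valid in T, nor in K (the same frame is also a K-frame).

S4, S5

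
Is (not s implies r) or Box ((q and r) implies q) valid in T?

Yes, valid

Tableau for the negation not ((not s implies r) or Box ((q and r) implies q)):
1. not ((not s implies r) or Box ((q and r) implies q)), 0
2. not (not s implies r), 0
3. not Box ((q and r) implies q), 0
4. not s, 0
5. not r, 0
6. not ((q and r) implies q), 1
7. q and r, 1
8. not q, 1
9. q, 1
10. r, 1
Accessibility: 0R0, 0R1, 1R1
Branch closes: q and not q both at 1.
Every branch of the negation's tableau closes; the branch above is one of them.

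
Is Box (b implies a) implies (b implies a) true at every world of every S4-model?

Tableau for the negation not (Box (b implies a) implies (b implies a)):
1. not (Box (b implies a) implies (b implies a)), w0
2. Box (b implies a), w0
3. not (b implies a), w0
4. b, w0
5. not a, w0
6. b implies a, w0
7. a, w0
Accessibility: w0Rw0
Branch closes: a and not a both at w0.
Every branch of the negation's tableau closes; the branch above is one of them.

Valid in S4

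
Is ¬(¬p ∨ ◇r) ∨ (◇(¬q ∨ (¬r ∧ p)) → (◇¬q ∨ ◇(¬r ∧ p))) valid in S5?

Tableau for the negation ¬(¬(¬p ∨ ◇r) ∨ (◇(¬q ∨ (¬r ∧ p)) → (◇¬q ∨ ◇(¬r ∧ p)))):
1. ¬(¬(¬p ∨ ◇r) ∨ (◇(¬q ∨ (¬r ∧ p)) → (◇¬q ∨ ◇(¬r ∧ p)))), u
2. ¬p ∨ ◇r, u
3. ¬(◇(¬q ∨ (¬r ∧ p)) → (◇¬q ∨ ◇(¬r ∧ p))), u
4. ◇(¬q ∨ (¬r ∧ p)), u
5. ¬(◇¬q ∨ ◇(¬r ∧ p)), u
6. ¬◇¬q, u
7. ¬◇(¬r ∧ p), u
8. q, u
9. ¬(¬r ∧ p), u
10. ◇r, u
11. ¬p, u
12. ¬q ∨ (¬r ∧ p), v
13. q, v
14. ¬(¬r ∧ p), v
15. ¬r ∧ p, v
16. ¬r, v
17. p, v
18. ¬p, v
Accessibility: uRu, uRv, vRu, vRv
Branch closes: p and ¬p both at v.
Every branch of the negation's tableau closes; the branch above is one of them.

Valid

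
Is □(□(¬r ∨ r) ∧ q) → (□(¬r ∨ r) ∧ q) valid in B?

Valid

Tableau for the negation ¬(□(□(¬r ∨ r) ∧ q) → (□(¬r ∨ r) ∧ q)):
1. ¬(□(□(¬r ∨ r) ∧ q) → (□(¬r ∨ r) ∧ q)), 0
2. □(□(¬r ∨ r) ∧ q), 0
3. ¬(□(¬r ∨ r) ∧ q), 0
4. □(¬r ∨ r) ∧ q, 0
5. □(¬r ∨ r), 0
6. q, 0
7. ¬r ∨ r, 0
8. ¬□(¬r ∨ r), 0
9. r, 0
10. ¬(¬r ∨ r), 1
11. r, 1
12. ¬r, 1
Accessibility: 0R0, 0R1, 1R0, 1R1
Branch closes: r and ¬r both at 1.
Every branch of the negation's tableau closes; the branch above is one of them.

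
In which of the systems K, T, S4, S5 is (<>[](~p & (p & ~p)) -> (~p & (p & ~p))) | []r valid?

T-tableau for the negation ~((<>[](~p & (p & ~p)) -> (~p & (p & ~p))) | []r):
1. ~((<>[](~p & (p & ~p)) -> (~p & (p & ~p))) | []r), u
2. ~(<>[](~p & (p & ~p)) -> (~p & (p & ~p))), u
3. ~[]r, u
4. <>[](~p & (p & ~p)), u
5. ~(~p & (p & ~p)), u
6. ~(p & ~p), u
7. p, u
8. ~r, v
9. [](~p & (p & ~p)), w
10. ~p & (p & ~p), w
11. ~p, w
12. p & ~p, w
13. p, w
Accessibility: uRu, uRv, uRw, vRv, wRw
Branch closes: p and ~p both at w.
Every branch closes (one shown): valid in T, hence also in S4, S5 (every theorem of T is a theorem of S4 and S5).
K-tableau for the negation ~((<>[](~p & (p & ~p)) -> (~p & (p & ~p))) | []r):
1. ~((<>[](~p & (p & ~p)) -> (~p & (p & ~p))) | []r), u
2. ~(<>[](~p & (p & ~p)) -> (~p & (p & ~p))), u
3. ~[]r, u
4. <>[](~p & (p & ~p)), u
5. ~(~p & (p & ~p)), u
6. ~(p & ~p), u
7. p, u
8. ~r, v
9. [](~p & (p & ~p)), w
Accessibility: uRv, uRw
Complete open branch: countermodel on a K-frame, so not valid in K.

T, S4, S5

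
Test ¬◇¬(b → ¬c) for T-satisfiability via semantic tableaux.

1. ¬◇¬(b → ¬c), u
2. b → ¬c, u
3. ¬c, u
Accessibility: uRu

Yes, satisfiable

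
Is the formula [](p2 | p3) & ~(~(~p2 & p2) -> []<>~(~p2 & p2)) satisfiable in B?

Unsatisfiable (every branch closes)

1. [](p2 | p3) & ~(~(~p2 & p2) -> []<>~(~p2 & p2)), w0
2. [](p2 | p3), w0
3. ~(~(~p2 & p2) -> []<>~(~p2 & p2)), w0
4. ~(~p2 & p2), w0
5. ~[]<>~(~p2 & p2), w0
6. p2 | p3, w0
7. ~p2, w0
8. p3, w0
9. ~<>~(~p2 & p2), w1
10. p2 | p3, w1
11. ~p2 & p2, w0
12. p2, w0
Accessibility: w0Rw0, w0Rw1, w1Rw0, w1Rw1
Branch closes: p2 and ~p2 both at w0.
All branches of the tableau close; one closing branch shown above.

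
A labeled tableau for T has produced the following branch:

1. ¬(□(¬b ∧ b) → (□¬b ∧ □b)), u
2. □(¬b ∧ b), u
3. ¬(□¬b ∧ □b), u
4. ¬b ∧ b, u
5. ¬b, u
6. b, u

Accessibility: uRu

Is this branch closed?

Both b and ¬b appear at u.

Yes, closed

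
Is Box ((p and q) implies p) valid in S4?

Yes, valid

Tableau for the negation not Box ((p and q) implies p):
1. not Box ((p and q) implies p), w0
2. not ((p and q) implies p), w1   [neg-Box-rule on 1: fresh world w1, w0Rw1]
3. p and q, w1   [neg-implies-rule on 2]
4. not p, w1   [neg-implies-rule on 2]
5. p, w1   [and-rule on 3]
6. q, w1   [and-rule on 3]
Accessibility: w0Rw0, w0Rw1, w1Rw1
Branch closes: p and not p both at w1.
All branches of the negation close; one closing branch shown above.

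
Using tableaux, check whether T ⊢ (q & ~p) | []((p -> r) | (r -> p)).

Tableau for the negation ~((q & ~p) | []((p -> r) | (r -> p))):
1. ~((q & ~p) | []((p -> r) | (r -> p))), 0
2. ~(q & ~p), 0   [~|-rule on 1]
3. ~[]((p -> r) | (r -> p)), 0   [~|-rule on 1]
4. p, 0   [~&-rule on 2 (branches; this branch)]
5. ~((p -> r) | (r -> p)), 1   [~[]-rule on 3: fresh world 1, 0R1]
6. ~(p -> r), 1   [~|-rule on 5]
7. ~(r -> p), 1   [~|-rule on 5]
8. p, 1   [~->-rule on 6]
9. ~r, 1   [~->-rule on 6]
10. r, 1   [~->-rule on 7]
11. ~p, 1   [~->-rule on 7]
Accessibility: 0R0, 0R1, 1R1
Branch closes: r and ~r both at 1.
All branches of the negation close; one closing branch shown above.

Valid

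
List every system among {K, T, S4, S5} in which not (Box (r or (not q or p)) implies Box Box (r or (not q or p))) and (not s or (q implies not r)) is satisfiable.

K, T

S4-tableau for the formula:
1. not (Box (r or (not q or p)) implies Box Box (r or (not q or p))) and (not s or (q implies not r)), u
2. not (Box (r or (not q or p)) implies Box Box (r or (not q or p))), u
3. not s or (q implies not r), u
4. Box (r or (not q or p)), u
5. not Box Box (r or (not q or p)), u
6. r or (not q or p), u
7. q implies not r, u
8. not q or p, u
9. not r, u
10. p, u
11. not Box (r or (not q or p)), v
12. r or (not q or p), v
13. not q or p, v
14. p, v
15. not (r or (not q or p)), w
16. not r, w
17. not (not q or p), w
18. q, w
19. not p, w
20. r or (not q or p), w
21. not q or p, w
22. p, w
Accessibility: uRu, uRv, uRw, vRv, vRw, wRw
Branch closes: p and not p both at w.
Every branch closes (one shown): unsatisfiable in S4, hence also in S5 (every S5-frame is an S4-frame).
T-tableau for the formula:
1. not (Box (r or (not q or p)) implies Box Box (r or (not q or p))) and (not s or (q implies not r)), u
2. not (Box (r or (not q or p)) implies Box Box (r or (not q or p))), u
3. not s or (q implies not r), u
4. Box (r or (not q or p)), u
5. not Box Box (r or (not q or p)), u
6. r or (not q or p), u
7. q implies not r, u
8. not q or p, u
9. not r, u
10. p, u
11. not Box (r or (not q or p)), v
12. r or (not q or p), v
13. not q or p, v
14. p, v
15. not (r or (not q or p)), w
16. not r, w
17. not (not q or p), w
18. q, w
19. not p, w
Accessibility: uRu, uRv, vRv, vRw, wRw
Complete open branch: satisfiable in T, hence also in K (this T-model is also a K-model).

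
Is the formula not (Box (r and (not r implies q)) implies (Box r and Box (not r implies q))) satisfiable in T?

1. not (Box (r and (not r implies q)) implies (Box r and Box (not r implies q))), u
2. Box (r and (not r implies q)), u
3. not (Box r and Box (not r implies q)), u
4. r and (not r implies q), u
5. r, u
6. not r implies q, u
7. not Box (not r implies q), u
8. q, u
9. not (not r implies q), v
10. not r, v
11. not q, v
12. r and (not r implies q), v
13. r, v
14. not r implies q, v
Accessibility: uRu, uRv, vRv
Branch closes: r and not r both at v.
Every branch closes; the branch above is one of them.

Unsatisfiable (every branch closes)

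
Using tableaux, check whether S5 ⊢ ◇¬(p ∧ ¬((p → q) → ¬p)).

No, not valid

Tableau for the negation ¬◇¬(p ∧ ¬((p → q) → ¬p)):
1. ¬◇¬(p ∧ ¬((p → q) → ¬p)), 0
2. p ∧ ¬((p → q) → ¬p), 0
3. p, 0
4. ¬((p → q) → ¬p), 0
5. p → q, 0
6. q, 0
Accessibility: 0R0
The negation has an open branch (countermodel exists).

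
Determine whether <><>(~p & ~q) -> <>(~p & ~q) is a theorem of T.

Not valid

Tableau for the negation ~(<><>(~p & ~q) -> <>(~p & ~q)):
1. ~(<><>(~p & ~q) -> <>(~p & ~q)), w0
2. <><>(~p & ~q), w0   [~->-rule on 1]
3. ~<>(~p & ~q), w0   [~->-rule on 1]
4. ~(~p & ~q), w0   [~<>-rule on 3 via w0Rw0]
5. q, w0   [~&-rule on 4 (branches; this branch)]
6. <>(~p & ~q), w1   [<>-rule on 2: fresh world w1, w0Rw1]
7. ~(~p & ~q), w1   [~<>-rule on 3 via w0Rw1]
8. q, w1   [~&-rule on 7 (branches; this branch)]
9. ~p & ~q, w2   [<>-rule on 6: fresh world w2, w1Rw2]
10. ~p, w2   [&-rule on 9]
11. ~q, w2   [&-rule on 9]
Accessibility: w0Rw0, w0Rw1, w1Rw1, w1Rw2, w2Rw2
The negation has an open branch (countermodel exists).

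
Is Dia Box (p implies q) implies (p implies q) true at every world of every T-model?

Tableau for the negation not (Dia Box (p implies q) implies (p implies q)):
1. not (Dia Box (p implies q) implies (p implies q)), w0
2. Dia Box (p implies q), w0   [neg-implies-rule on 1]
3. not (p implies q), w0   [neg-implies-rule on 1]
4. p, w0   [neg-implies-rule on 3]
5. not q, w0   [neg-implies-rule on 3]
6. Box (p implies q), w1   [Dia-rule on 2: fresh world w1, w0Rw1]
7. p implies q, w1   [Box-rule on 6 via w1Rw1]
8. q, w1   [implies-rule on 7 (branches; this branch)]
Accessibility: w0Rw0, w0Rw1, w1Rw1
The negation has an open branch (countermodel exists).

Not valid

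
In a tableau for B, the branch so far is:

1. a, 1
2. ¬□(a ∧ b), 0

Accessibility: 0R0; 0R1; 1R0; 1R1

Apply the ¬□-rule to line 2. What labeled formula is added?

a fresh world 2 with 0R2, and ¬(a ∧ b) at 2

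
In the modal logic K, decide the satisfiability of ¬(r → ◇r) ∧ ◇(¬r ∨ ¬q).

Satisfiable

1. ¬(r → ◇r) ∧ ◇(¬r ∨ ¬q), u
2. ¬(r → ◇r), u   [∧-rule on 1]
3. ◇(¬r ∨ ¬q), u   [∧-rule on 1]
4. r, u   [¬→-rule on 2]
5. ¬◇r, u   [¬→-rule on 2]
6. ¬r ∨ ¬q, v   [◇-rule on 3: fresh world v, uRv]
7. ¬r, v   [¬◇-rule on 5 via uRv]
8. ¬q, v   [∨-rule on 6 (branches; this branch)]
Accessibility: uRv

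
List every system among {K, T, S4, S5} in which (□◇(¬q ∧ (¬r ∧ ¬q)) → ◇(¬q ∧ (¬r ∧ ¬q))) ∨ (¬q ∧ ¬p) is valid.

T-tableau for the negation ¬((□◇(¬q ∧ (¬r ∧ ¬q)) → ◇(¬q ∧ (¬r ∧ ¬q))) ∨ (¬q ∧ ¬p)):
1. ¬((□◇(¬q ∧ (¬r ∧ ¬q)) → ◇(¬q ∧ (¬r ∧ ¬q))) ∨ (¬q ∧ ¬p)), 0
2. ¬(□◇(¬q ∧ (¬r ∧ ¬q)) → ◇(¬q ∧ (¬r ∧ ¬q))), 0
3. ¬(¬q ∧ ¬p), 0
4. □◇(¬q ∧ (¬r ∧ ¬q)), 0
5. ¬◇(¬q ∧ (¬r ∧ ¬q)), 0
6. ◇(¬q ∧ (¬r ∧ ¬q)), 0
7. ¬(¬q ∧ (¬r ∧ ¬q)), 0
8. p, 0
9. ¬(¬r ∧ ¬q), 0
10. q, 0
11. ¬q ∧ (¬r ∧ ¬q), 1
12. ¬q, 1
13. ¬r ∧ ¬q, 1
14. ¬r, 1
15. ◇(¬q ∧ (¬r ∧ ¬q)), 1
16. ¬(¬q ∧ (¬r ∧ ¬q)), 1
17. ¬(¬r ∧ ¬q), 1
18. q, 1
Accessibility: 0R0, 0R1, 1R1
Branch closes: q and ¬q both at 1.
Every branch closes (one shown): valid in T, hence also in S4, S5 (every theorem of T is a theorem of S4 and S5).
K-tableau for the negation ¬((□◇(¬q ∧ (¬r ∧ ¬q)) → ◇(¬q ∧ (¬r ∧ ¬q))) ∨ (¬q ∧ ¬p)):
1. ¬((□◇(¬q ∧ (¬r ∧ ¬q)) → ◇(¬q ∧ (¬r ∧ ¬q))) ∨ (¬q ∧ ¬p)), 0
2. ¬(□◇(¬q ∧ (¬r ∧ ¬q)) → ◇(¬q ∧ (¬r ∧ ¬q))), 0
3. ¬(¬q ∧ ¬p), 0
4. □◇(¬q ∧ (¬r ∧ ¬q)), 0
5. ¬◇(¬q ∧ (¬r ∧ ¬q)), 0
6. p, 0
Complete open branch: countermodel on a K-frame, so not valid in K.

T, S4, S5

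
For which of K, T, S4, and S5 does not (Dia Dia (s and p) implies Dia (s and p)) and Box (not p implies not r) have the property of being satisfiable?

T-tableau for the formula:
1. not (Dia Dia (s and p) implies Dia (s and p)) and Box (not p implies not r), 0
2. not (Dia Dia (s and p) implies Dia (s and p)), 0   [and-rule on 1]
3. Box (not p implies not r), 0   [and-rule on 1]
4. Dia Dia (s and p), 0   [neg-implies-rule on 2]
5. not Dia (s and p), 0   [neg-implies-rule on 2]
6. not p implies not r, 0   [Box-rule on 3 via 0R0]
7. not (s and p), 0   [neg-Dia-rule on 5 via 0R0]
8. not r, 0   [implies-rule on 6 (branches; this branch)]
9. not p, 0   [neg-and-rule on 7 (branches; this branch)]
10. Dia (s and p), 1   [Dia-rule on 4: fresh world 1, 0R1]
11. not p implies not r, 1   [Box-rule on 3 via 0R1]
12. not (s and p), 1   [neg-Dia-rule on 5 via 0R1]
13. not r, 1   [implies-rule on 11 (branches; this branch)]
14. not p, 1   [neg-and-rule on 12 (branches; this branch)]
15. s and p, 2   [Dia-rule on 10: fresh world 2, 1R2]
16. s, 2   [and-rule on 15]
17. p, 2   [and-rule on 15]
Accessibility: 0R0, 0R1, 1R1, 1R2, 2R2
Complete open branch: satisfiable in T, hence also in K (this T-model is also a K-model).
S4-tableau for the formula:
1. not (Dia Dia (s and p) implies Dia (s and p)) and Box (not p implies not r), 0
2. not (Dia Dia (s and p) implies Dia (s and p)), 0   [and-rule on 1]
3. Box (not p implies not r), 0   [and-rule on 1]
4. Dia Dia (s and p), 0   [neg-implies-rule on 2]
5. not Dia (s and p), 0   [neg-implies-rule on 2]
6. not p implies not r, 0   [Box-rule on 3 via 0R0]
7. not (s and p), 0   [neg-Dia-rule on 5 via 0R0]
8. not r, 0   [implies-rule on 6 (branches; this branch)]
9. not p, 0   [neg-and-rule on 7 (branches; this branch)]
10. Dia (s and p), 1   [Dia-rule on 4: fresh world 1, 0R1]
11. not p implies not r, 1   [Box-rule on 3 via 0R1]
12. not (s and p), 1   [neg-Dia-rule on 5 via 0R1]
13. not r, 1   [implies-rule on 11 (branches; this branch)]
14. not p, 1   [neg-and-rule on 12 (branches; this branch)]
15. s and p, 2   [Dia-rule on 10: fresh world 2, 1R2]
16. s, 2   [and-rule on 15]
17. p, 2   [and-rule on 15]
18. not p implies not r, 2   [Box-rule on 3 via 0R2]
19. not (s and p), 2   [neg-Dia-rule on 5 via 0R2]
20. not r, 2   [implies-rule on 18 (branches; this branch)]
21. not p, 2   [neg-and-rule on 19 (branches; this branch)]
Accessibility: 0R0, 0R1, 0R2, 1R1, 1R2, 2R2
Branch closes: p and not p both at 2.
Every branch closes (one shown): unsatisfiable in S4, hence also in S5 (every S5-frame is an S4-frame).

K, T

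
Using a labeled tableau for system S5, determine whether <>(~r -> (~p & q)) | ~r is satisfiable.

1. <>(~r -> (~p & q)) | ~r, 0
2. ~r, 0   [|-rule on 1 (branches; this branch)]
Accessibility: 0R0

Yes, satisfiable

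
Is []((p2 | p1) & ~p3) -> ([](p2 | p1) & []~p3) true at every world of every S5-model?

Valid in S5

Tableau for the negation ~([]((p2 | p1) & ~p3) -> ([](p2 | p1) & []~p3)):
1. ~([]((p2 | p1) & ~p3) -> ([](p2 | p1) & []~p3)), 0
2. []((p2 | p1) & ~p3), 0
3. ~([](p2 | p1) & []~p3), 0
4. (p2 | p1) & ~p3, 0
5. p2 | p1, 0
6. ~p3, 0
7. ~[](p2 | p1), 0
8. p1, 0
9. ~(p2 | p1), 1
10. ~p2, 1
11. ~p1, 1
12. (p2 | p1) & ~p3, 1
13. p2 | p1, 1
14. ~p3, 1
15. p1, 1
Accessibility: 0R0, 0R1, 1R0, 1R1
Branch closes: p1 and ~p1 both at 1.
Every branch of the negation's tableau closes; the branch above is one of them.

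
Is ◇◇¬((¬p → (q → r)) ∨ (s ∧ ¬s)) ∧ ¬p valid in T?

Invalid (countermodel exists)

Tableau for the negation ¬(◇◇¬((¬p → (q → r)) ∨ (s ∧ ¬s)) ∧ ¬p):
1. ¬(◇◇¬((¬p → (q → r)) ∨ (s ∧ ¬s)) ∧ ¬p), 0
2. p, 0
Accessibility: 0R0
The negation has an open branch (countermodel exists).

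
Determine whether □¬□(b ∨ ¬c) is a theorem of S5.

No, not valid

Tableau for the negation ¬□¬□(b ∨ ¬c):
1. ¬□¬□(b ∨ ¬c), w0
2. □(b ∨ ¬c), w1   [¬□-rule on 1: fresh world w1, w0Rw1]
3. b ∨ ¬c, w0   [□-rule on 2 via w1Rw0]
4. b ∨ ¬c, w1   [□-rule on 2 via w1Rw1]
5. ¬c, w0   [∨-rule on 3 (branches; this branch)]
6. ¬c, w1   [∨-rule on 4 (branches; this branch)]
Accessibility: w0Rw0, w0Rw1, w1Rw0, w1Rw1
The negation has an open branch (countermodel exists).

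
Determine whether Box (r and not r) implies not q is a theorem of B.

Valid

Tableau for the negation not (Box (r and not r) implies not q):
1. not (Box (r and not r) implies not q), u
2. Box (r and not r), u
3. q, u
4. r and not r, u
5. r, u
6. not r, u
Accessibility: uRu
Branch closes: r and not r both at u.
Every branch of the negation's tableau closes; the branch above is one of them.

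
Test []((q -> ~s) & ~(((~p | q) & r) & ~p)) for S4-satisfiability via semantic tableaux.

1. []((q -> ~s) & ~(((~p | q) & r) & ~p)), u
2. (q -> ~s) & ~(((~p | q) & r) & ~p), u
3. q -> ~s, u
4. ~(((~p | q) & r) & ~p), u
5. ~s, u
6. p, u
Accessibility: uRu

Yes, satisfiable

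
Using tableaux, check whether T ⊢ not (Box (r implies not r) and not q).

Not valid

Tableau for the negation Box (r implies not r) and not q:
1. Box (r implies not r) and not q, 0
2. Box (r implies not r), 0
3. not q, 0
4. r implies not r, 0
5. not r, 0
Accessibility: 0R0
The negation has an open branch (countermodel exists).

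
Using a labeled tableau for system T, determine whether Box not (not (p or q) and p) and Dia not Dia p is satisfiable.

Satisfiable (open branch found)

1. Box not (not (p or q) and p) and Dia not Dia p, u
2. Box not (not (p or q) and p), u   [and-rule on 1]
3. Dia not Dia p, u   [and-rule on 1]
4. not (not (p or q) and p), u   [Box-rule on 2 via uRu]
5. not p, u   [neg-and-rule on 4 (branches; this branch)]
6. not Dia p, v   [Dia-rule on 3: fresh world v, uRv]
7. not (not (p or q) and p), v   [Box-rule on 2 via uRv]
8. not p, v   [neg-Dia-rule on 6 via vRv]
Accessibility: uRu, uRv, vRv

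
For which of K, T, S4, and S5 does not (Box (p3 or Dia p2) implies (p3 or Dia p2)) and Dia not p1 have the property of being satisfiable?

T-tableau for the formula:
1. not (Box (p3 or Dia p2) implies (p3 or Dia p2)) and Dia not p1, u
2. not (Box (p3 or Dia p2) implies (p3 or Dia p2)), u
3. Dia not p1, u
4. Box (p3 or Dia p2), u
5. not (p3 or Dia p2), u
6. not p3, u
7. not Dia p2, u
8. p3 or Dia p2, u
9. not p2, u
10. Dia p2, u
11. not p1, v
12. p3 or Dia p2, v
13. not p2, v
14. Dia p2, v
15. p2, w
16. p3 or Dia p2, w
17. not p2, w
Accessibility: uRu, uRv, uRw, vRv, wRw
Branch closes: p2 and not p2 both at w.
Every branch closes (one shown): unsatisfiable in T, hence also in S4, S5 (every S4/S5-frame is a T-frame).
K-tableau for the formula:
1. not (Box (p3 or Dia p2) implies (p3 or Dia p2)) and Dia not p1, u
2. not (Box (p3 or Dia p2) implies (p3 or Dia p2)), u
3. Dia not p1, u
4. Box (p3 or Dia p2), u
5. not (p3 or Dia p2), u
6. not p3, u
7. not Dia p2, u
8. not p1, v
9. p3 or Dia p2, v
10. not p2, v
11. Dia p2, v
12. p2, w
Accessibility: uRv, vRw
Complete open branch: satisfiable in K.

K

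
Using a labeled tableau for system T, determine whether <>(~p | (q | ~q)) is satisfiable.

Satisfiable (open branch found)

1. <>(~p | (q | ~q)), u
2. ~p | (q | ~q), v
3. q | ~q, v
4. ~q, v
Accessibility: uRu, uRv, vRv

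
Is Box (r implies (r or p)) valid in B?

Tableau for the negation not Box (r implies (r or p)):
1. not Box (r implies (r or p)), u
2. not (r implies (r or p)), v   [neg-Box-rule on 1: fresh world v, uRv]
3. r, v   [neg-implies-rule on 2]
4. not (r or p), v   [neg-implies-rule on 2]
5. not r, v   [neg-or-rule on 4]
6. not p, v   [neg-or-rule on 4]
Accessibility: uRu, uRv, vRu, vRv
Branch closes: r and not r both at v.
Every branch of the negation's tableau closes; the branch above is one of them.

Valid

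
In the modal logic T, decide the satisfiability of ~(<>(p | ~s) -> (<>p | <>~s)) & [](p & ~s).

Unsatisfiable (every branch closes)

1. ~(<>(p | ~s) -> (<>p | <>~s)) & [](p & ~s), w0
2. ~(<>(p | ~s) -> (<>p | <>~s)), w0   [&-rule on 1]
3. [](p & ~s), w0   [&-rule on 1]
4. <>(p | ~s), w0   [~->-rule on 2]
5. ~(<>p | <>~s), w0   [~->-rule on 2]
6. ~<>p, w0   [~|-rule on 5]
7. ~<>~s, w0   [~|-rule on 5]
8. p & ~s, w0   [[]-rule on 3 via w0Rw0]
9. p, w0   [&-rule on 8]
10. ~s, w0   [&-rule on 8]
11. ~p, w0   [~<>-rule on 6 via w0Rw0]
Accessibility: w0Rw0
Branch closes: p and ~p both at w0.
(One branch shown.) All branches close.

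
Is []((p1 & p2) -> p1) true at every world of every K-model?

Tableau for the negation ~[]((p1 & p2) -> p1):
1. ~[]((p1 & p2) -> p1), u
2. ~((p1 & p2) -> p1), v
3. p1 & p2, v
4. ~p1, v
5. p1, v
6. p2, v
Accessibility: uRv
Branch closes: p1 and ~p1 both at v.
All branches of the negation close; one closing branch shown above.

Valid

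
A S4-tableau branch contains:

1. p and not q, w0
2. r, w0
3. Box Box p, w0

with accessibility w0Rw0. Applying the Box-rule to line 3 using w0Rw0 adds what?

Box p, w0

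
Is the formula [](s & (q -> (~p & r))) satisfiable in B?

Yes, satisfiable

1. [](s & (q -> (~p & r))), w0
2. s & (q -> (~p & r)), w0
3. s, w0
4. q -> (~p & r), w0
5. ~p & r, w0
6. ~p, w0
7. r, w0
Accessibility: w0Rw0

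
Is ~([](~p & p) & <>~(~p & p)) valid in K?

Yes, valid

Tableau for the negation [](~p & p) & <>~(~p & p):
1. [](~p & p) & <>~(~p & p), w0
2. [](~p & p), w0
3. <>~(~p & p), w0
4. ~(~p & p), w1
5. ~p & p, w1
6. ~p, w1
7. p, w1
Accessibility: w0Rw1
Branch closes: p and ~p both at w1.
All branches of the negation close; one closing branch shown above.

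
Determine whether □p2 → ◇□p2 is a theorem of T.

Valid

Tableau for the negation ¬(□p2 → ◇□p2):
1. ¬(□p2 → ◇□p2), 0
2. □p2, 0   [¬→-rule on 1]
3. ¬◇□p2, 0   [¬→-rule on 1]
4. p2, 0   [□-rule on 2 via 0R0]
5. ¬□p2, 0   [¬◇-rule on 3 via 0R0]
6. ¬p2, 1   [¬□-rule on 5: fresh world 1, 0R1]
7. p2, 1   [□-rule on 2 via 0R1]
Accessibility: 0R0, 0R1, 1R1
Branch closes: p2 and ¬p2 both at 1.
All branches of the negation close; one closing branch shown above.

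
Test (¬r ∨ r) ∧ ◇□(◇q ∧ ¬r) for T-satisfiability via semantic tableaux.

1. (¬r ∨ r) ∧ ◇□(◇q ∧ ¬r), 0
2. ¬r ∨ r, 0   [∧-rule on 1]
3. ◇□(◇q ∧ ¬r), 0   [∧-rule on 1]
4. r, 0   [∨-rule on 2 (branches; this branch)]
5. □(◇q ∧ ¬r), 1   [◇-rule on 3: fresh world 1, 0R1]
6. ◇q ∧ ¬r, 1   [□-rule on 5 via 1R1]
7. ◇q, 1   [∧-rule on 6]
8. ¬r, 1   [∧-rule on 6]
9. q, 2   [◇-rule on 7: fresh world 2, 1R2]
10. ◇q ∧ ¬r, 2   [□-rule on 5 via 1R2]
11. ◇q, 2   [∧-rule on 10]
12. ¬r, 2   [∧-rule on 10]
13. q, 3   [◇-rule on 11: fresh world 3, 2R3]
Accessibility: 0R0, 0R1, 1R1, 1R2, 2R2, 2R3, 3R3

Satisfiable (open branch found)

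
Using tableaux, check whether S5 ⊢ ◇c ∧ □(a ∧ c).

Tableau for the negation ¬(◇c ∧ □(a ∧ c)):
1. ¬(◇c ∧ □(a ∧ c)), u
2. ¬□(a ∧ c), u   [¬∧-rule on 1 (branches; this branch)]
3. ¬(a ∧ c), v   [¬□-rule on 2: fresh world v, uRv]
4. ¬c, v   [¬∧-rule on 3 (branches; this branch)]
Accessibility: uRu, uRv, vRu, vRv
The negation has an open branch (countermodel exists).

No, not valid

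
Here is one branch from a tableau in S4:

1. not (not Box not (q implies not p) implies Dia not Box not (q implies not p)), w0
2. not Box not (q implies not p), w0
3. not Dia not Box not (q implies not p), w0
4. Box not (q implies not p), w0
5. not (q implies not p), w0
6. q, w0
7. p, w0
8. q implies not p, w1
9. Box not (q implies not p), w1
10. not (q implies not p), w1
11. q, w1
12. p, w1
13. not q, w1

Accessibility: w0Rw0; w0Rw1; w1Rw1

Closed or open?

Both q and not q appear at w1.

Yes, closed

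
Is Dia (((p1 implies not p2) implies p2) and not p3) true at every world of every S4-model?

No, not valid

Tableau for the negation not Dia (((p1 implies not p2) implies p2) and not p3):
1. not Dia (((p1 implies not p2) implies p2) and not p3), w0
2. not (((p1 implies not p2) implies p2) and not p3), w0
3. p3, w0
Accessibility: w0Rw0
The negation has an open branch (countermodel exists).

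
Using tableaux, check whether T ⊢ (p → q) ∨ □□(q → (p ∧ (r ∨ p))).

Tableau for the negation ¬((p → q) ∨ □□(q → (p ∧ (r ∨ p)))):
1. ¬((p → q) ∨ □□(q → (p ∧ (r ∨ p)))), w0
2. ¬(p → q), w0
3. ¬□□(q → (p ∧ (r ∨ p))), w0
4. p, w0
5. ¬q, w0
6. ¬□(q → (p ∧ (r ∨ p))), w1
7. ¬(q → (p ∧ (r ∨ p))), w2
8. q, w2
9. ¬(p ∧ (r ∨ p)), w2
10. ¬(r ∨ p), w2
11. ¬r, w2
12. ¬p, w2
Accessibility: w0Rw0, w0Rw1, w1Rw1, w1Rw2, w2Rw2
The negation has an open branch (countermodel exists).

No, not valid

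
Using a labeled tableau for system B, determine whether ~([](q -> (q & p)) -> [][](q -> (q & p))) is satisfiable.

1. ~([](q -> (q & p)) -> [][](q -> (q & p))), w0
2. [](q -> (q & p)), w0
3. ~[][](q -> (q & p)), w0
4. q -> (q & p), w0
5. q & p, w0
6. q, w0
7. p, w0
8. ~[](q -> (q & p)), w1
9. q -> (q & p), w1
10. q & p, w1
11. q, w1
12. p, w1
13. ~(q -> (q & p)), w2
14. q, w2
15. ~(q & p), w2
16. ~p, w2
Accessibility: w0Rw0, w0Rw1, w1Rw0, w1Rw1, w1Rw2, w2Rw1, w2Rw2

Satisfiable (open branch found)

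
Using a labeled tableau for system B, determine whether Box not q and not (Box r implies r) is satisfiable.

Unsatisfiable (every branch closes)

1. Box not q and not (Box r implies r), u
2. Box not q, u
3. not (Box r implies r), u
4. Box r, u
5. not r, u
6. not q, u
7. r, u
Accessibility: uRu
Branch closes: r and not r both at u.
(One branch shown.) All branches close.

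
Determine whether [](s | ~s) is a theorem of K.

Tableau for the negation ~[](s | ~s):
1. ~[](s | ~s), w0
2. ~(s | ~s), w1
3. ~s, w1
4. s, w1
Accessibility: w0Rw1
Branch closes: s and ~s both at w1.
Every branch of the negation's tableau closes; the branch above is one of them.

Valid in K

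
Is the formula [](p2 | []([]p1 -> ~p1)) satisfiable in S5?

1. [](p2 | []([]p1 -> ~p1)), w0
2. p2 | []([]p1 -> ~p1), w0   [[]-rule on 1 via w0Rw0]
3. []([]p1 -> ~p1), w0   [|-rule on 2 (branches; this branch)]
4. []p1 -> ~p1, w0   [[]-rule on 3 via w0Rw0]
5. ~p1, w0   [->-rule on 4 (branches; this branch)]
Accessibility: w0Rw0

Satisfiable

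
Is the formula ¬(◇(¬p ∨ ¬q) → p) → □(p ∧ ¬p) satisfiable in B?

Satisfiable

1. ¬(◇(¬p ∨ ¬q) → p) → □(p ∧ ¬p), w0
2. ◇(¬p ∨ ¬q) → p, w0   [→-rule on 1 (branches; this branch)]
3. p, w0   [→-rule on 2 (branches; this branch)]
Accessibility: w0Rw0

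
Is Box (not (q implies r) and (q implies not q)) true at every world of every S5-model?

Tableau for the negation not Box (not (q implies r) and (q implies not q)):
1. not Box (not (q implies r) and (q implies not q)), u
2. not (not (q implies r) and (q implies not q)), v
3. not (q implies not q), v
4. q, v
Accessibility: uRu, uRv, vRu, vRv
The negation has an open branch (countermodel exists).

Not valid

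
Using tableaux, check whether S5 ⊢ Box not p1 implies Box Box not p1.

Valid in S5

Tableau for the negation not (Box not p1 implies Box Box not p1):
1. not (Box not p1 implies Box Box not p1), 0
2. Box not p1, 0   [neg-implies-rule on 1]
3. not Box Box not p1, 0   [neg-implies-rule on 1]
4. not p1, 0   [Box-rule on 2 via 0R0]
5. not Box not p1, 1   [neg-Box-rule on 3: fresh world 1, 0R1]
6. not p1, 1   [Box-rule on 2 via 0R1]
7. p1, 2   [neg-Box-rule on 5: fresh world 2, 1R2]
8. not p1, 2   [Box-rule on 2 via 0R2]
Accessibility: 0R0, 0R1, 0R2, 1R0, 1R1, 1R2, 2R0, 2R1, 2R2
Branch closes: p1 and not p1 both at 2.
Every branch of the negation's tableau closes; the branch above is one of them.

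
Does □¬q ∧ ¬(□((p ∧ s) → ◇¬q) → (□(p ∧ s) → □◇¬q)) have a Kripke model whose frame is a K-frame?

1. □¬q ∧ ¬(□((p ∧ s) → ◇¬q) → (□(p ∧ s) → □◇¬q)), u
2. □¬q, u   [∧-rule on 1]
3. ¬(□((p ∧ s) → ◇¬q) → (□(p ∧ s) → □◇¬q)), u   [∧-rule on 1]
4. □((p ∧ s) → ◇¬q), u   [¬→-rule on 3]
5. ¬(□(p ∧ s) → □◇¬q), u   [¬→-rule on 3]
6. □(p ∧ s), u   [¬→-rule on 5]
7. ¬□◇¬q, u   [¬→-rule on 5]
8. ¬◇¬q, v   [¬□-rule on 7: fresh world v, uRv]
9. ¬q, v   [□-rule on 2 via uRv]
10. (p ∧ s) → ◇¬q, v   [□-rule on 4 via uRv]
11. p ∧ s, v   [□-rule on 6 via uRv]
12. p, v   [∧-rule on 11]
13. s, v   [∧-rule on 11]
14. ◇¬q, v   [→-rule on 10 (branches; this branch)]
15. ¬q, w   [◇-rule on 14: fresh world w, vRw]
16. q, w   [¬◇-rule on 8 via vRw]
Accessibility: uRv, vRw
Branch closes: q and ¬q both at w.
All branches of the tableau close; one closing branch shown above.

Unsatisfiable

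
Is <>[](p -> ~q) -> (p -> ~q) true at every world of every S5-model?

Yes, valid

Tableau for the negation ~(<>[](p -> ~q) -> (p -> ~q)):
1. ~(<>[](p -> ~q) -> (p -> ~q)), u
2. <>[](p -> ~q), u
3. ~(p -> ~q), u
4. p, u
5. q, u
6. [](p -> ~q), v
7. p -> ~q, u
8. p -> ~q, v
9. ~q, u
Accessibility: uRu, uRv, vRu, vRv
Branch closes: q and ~q both at u.
Every branch of the negation's tableau closes; the branch above is one of them.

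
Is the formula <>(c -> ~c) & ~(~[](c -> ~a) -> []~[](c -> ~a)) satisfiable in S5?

Unsatisfiable (every branch closes)

1. <>(c -> ~c) & ~(~[](c -> ~a) -> []~[](c -> ~a)), u
2. <>(c -> ~c), u
3. ~(~[](c -> ~a) -> []~[](c -> ~a)), u
4. ~[](c -> ~a), u
5. ~[]~[](c -> ~a), u
6. c -> ~c, v
7. ~c, v
8. ~(c -> ~a), w
9. c, w
10. a, w
11. [](c -> ~a), x
12. c -> ~a, u
13. c -> ~a, v
14. c -> ~a, w
15. c -> ~a, x
16. ~a, u
17. ~a, v
18. ~a, w
Accessibility: uRu, uRv, uRw, uRx, vRu, vRv, vRw, vRx, wRu, wRv, wRw, wRx, xRu, xRv, xRw, xRx
Branch closes: a and ~a both at w.
All branches of the tableau close; one closing branch shown above.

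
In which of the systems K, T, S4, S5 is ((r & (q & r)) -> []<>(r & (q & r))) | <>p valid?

S5

S5-tableau for the negation ~(((r & (q & r)) -> []<>(r & (q & r))) | <>p):
1. ~(((r & (q & r)) -> []<>(r & (q & r))) | <>p), u
2. ~((r & (q & r)) -> []<>(r & (q & r))), u
3. ~<>p, u
4. r & (q & r), u
5. ~[]<>(r & (q & r)), u
6. r, u
7. q & r, u
8. q, u
9. ~p, u
10. ~<>(r & (q & r)), v
11. ~p, v
12. ~(r & (q & r)), u
13. ~(r & (q & r)), v
14. ~(q & r), u
15. ~(q & r), v
16. ~r, u
Accessibility: uRu, uRv, vRu, vRv
Branch closes: r and ~r both at u.
Every branch closes (one shown): valid in S5.
S4-tableau for the negation ~(((r & (q & r)) -> []<>(r & (q & r))) | <>p):
1. ~(((r & (q & r)) -> []<>(r & (q & r))) | <>p), u
2. ~((r & (q & r)) -> []<>(r & (q & r))), u
3. ~<>p, u
4. r & (q & r), u
5. ~[]<>(r & (q & r)), u
6. r, u
7. q & r, u
8. q, u
9. ~p, u
10. ~<>(r & (q & r)), v
11. ~p, v
12. ~(r & (q & r)), v
13. ~(q & r), v
14. ~r, v
Accessibility: uRu, uRv, vRv
Complete open branch: countermodel on an S4-frame, so not valid in S4, nor in K, T (the same frame is also a K-frame and a T-frame).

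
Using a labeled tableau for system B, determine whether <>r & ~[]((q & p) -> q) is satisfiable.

Unsatisfiable

1. <>r & ~[]((q & p) -> q), w0
2. <>r, w0   [&-rule on 1]
3. ~[]((q & p) -> q), w0   [&-rule on 1]
4. r, w1   [<>-rule on 2: fresh world w1, w0Rw1]
5. ~((q & p) -> q), w2   [~[]-rule on 3: fresh world w2, w0Rw2]
6. q & p, w2   [~->-rule on 5]
7. ~q, w2   [~->-rule on 5]
8. q, w2   [&-rule on 6]
9. p, w2   [&-rule on 6]
Accessibility: w0Rw0, w0Rw1, w0Rw2, w1Rw0, w1Rw1, w2Rw0, w2Rw2
Branch closes: q and ~q both at w2.
(One branch shown.) All branches close.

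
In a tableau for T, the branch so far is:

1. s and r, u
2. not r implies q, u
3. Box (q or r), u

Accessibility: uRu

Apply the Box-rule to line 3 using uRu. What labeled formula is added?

q or r, u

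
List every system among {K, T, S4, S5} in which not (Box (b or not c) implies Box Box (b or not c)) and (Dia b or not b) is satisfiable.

S4-tableau for the formula:
1. not (Box (b or not c) implies Box Box (b or not c)) and (Dia b or not b), u
2. not (Box (b or not c) implies Box Box (b or not c)), u
3. Dia b or not b, u
4. Box (b or not c), u
5. not Box Box (b or not c), u
6. b or not c, u
7. Dia b, u
8. not c, u
9. not Box (b or not c), v
10. b or not c, v
11. not c, v
12. b, w
13. b or not c, w
14. not c, w
15. not (b or not c), x
16. not b, x
17. c, x
18. b or not c, x
19. not c, x
Accessibility: uRu, uRv, uRw, uRx, vRv, vRx, wRw, xRx
Branch closes: c and not c both at x.
Every branch closes (one shown): unsatisfiable in S4, hence also in S5 (every S5-frame is an S4-frame).
T-tableau for the formula:
1. not (Box (b or not c) implies Box Box (b or not c)) and (Dia b or not b), u
2. not (Box (b or not c) implies Box Box (b or not c)), u
3. Dia b or not b, u
4. Box (b or not c), u
5. not Box Box (b or not c), u
6. b or not c, u
7. not b, u
8. not c, u
9. not Box (b or not c), v
10. b or not c, v
11. not c, v
12. not (b or not c), w
13. not b, w
14. c, w
Accessibility: uRu, uRv, vRv, vRw, wRw
Complete open branch: satisfiable in T, hence also in K (this T-model is also a K-model).

K, T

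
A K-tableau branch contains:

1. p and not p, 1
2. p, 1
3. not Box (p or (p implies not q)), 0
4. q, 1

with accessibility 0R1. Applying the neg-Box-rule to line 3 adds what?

a fresh world 2 with 0R2, and not (p or (p implies not q)) at 2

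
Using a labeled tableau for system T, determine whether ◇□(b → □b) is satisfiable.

Yes, satisfiable

1. ◇□(b → □b), u
2. □(b → □b), v
3. b → □b, v
4. □b, v
5. b, v
Accessibility: uRu, uRv, vRv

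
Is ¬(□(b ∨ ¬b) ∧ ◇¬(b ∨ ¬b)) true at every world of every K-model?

Yes, valid

Tableau for the negation □(b ∨ ¬b) ∧ ◇¬(b ∨ ¬b):
1. □(b ∨ ¬b) ∧ ◇¬(b ∨ ¬b), u
2. □(b ∨ ¬b), u   [∧-rule on 1]
3. ◇¬(b ∨ ¬b), u   [∧-rule on 1]
4. ¬(b ∨ ¬b), v   [◇-rule on 3: fresh world v, uRv]
5. ¬b, v   [¬∨-rule on 4]
6. b, v   [¬∨-rule on 4]
Accessibility: uRv
Branch closes: b and ¬b both at v.
Every branch of the negation's tableau closes; the branch above is one of them.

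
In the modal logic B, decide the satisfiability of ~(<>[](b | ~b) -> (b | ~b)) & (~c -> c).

1. ~(<>[](b | ~b) -> (b | ~b)) & (~c -> c), 0
2. ~(<>[](b | ~b) -> (b | ~b)), 0
3. ~c -> c, 0
4. <>[](b | ~b), 0
5. ~(b | ~b), 0
6. ~b, 0
7. b, 0
Accessibility: 0R0
Branch closes: b and ~b both at 0.
All branches of the tableau close; one closing branch shown above.

Unsatisfiable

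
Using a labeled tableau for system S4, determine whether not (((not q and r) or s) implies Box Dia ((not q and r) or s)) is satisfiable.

Yes, satisfiable

1. not (((not q and r) or s) implies Box Dia ((not q and r) or s)), 0
2. (not q and r) or s, 0
3. not Box Dia ((not q and r) or s), 0
4. s, 0
5. not Dia ((not q and r) or s), 1
6. not ((not q and r) or s), 1
7. not (not q and r), 1
8. not s, 1
9. not r, 1
Accessibility: 0R0, 0R1, 1R1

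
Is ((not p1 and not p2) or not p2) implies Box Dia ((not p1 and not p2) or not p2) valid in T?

Tableau for the negation not (((not p1 and not p2) or not p2) implies Box Dia ((not p1 and not p2) or not p2)):
1. not (((not p1 and not p2) or not p2) implies Box Dia ((not p1 and not p2) or not p2)), w0
2. (not p1 and not p2) or not p2, w0   [neg-implies-rule on 1]
3. not Box Dia ((not p1 and not p2) or not p2), w0   [neg-implies-rule on 1]
4. not p2, w0   [or-rule on 2 (branches; this branch)]
5. not Dia ((not p1 and not p2) or not p2), w1   [neg-Box-rule on 3: fresh world w1, w0Rw1]
6. not ((not p1 and not p2) or not p2), w1   [neg-Dia-rule on 5 via w1Rw1]
7. not (not p1 and not p2), w1   [neg-or-rule on 6]
8. p2, w1   [neg-or-rule on 6]
Accessibility: w0Rw0, w0Rw1, w1Rw1
The negation has an open branch (countermodel exists).

Invalid (countermodel exists)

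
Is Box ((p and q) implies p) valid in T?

Tableau for the negation not Box ((p and q) implies p):
1. not Box ((p and q) implies p), u
2. not ((p and q) implies p), v   [neg-Box-rule on 1: fresh world v, uRv]
3. p and q, v   [neg-implies-rule on 2]
4. not p, v   [neg-implies-rule on 2]
5. p, v   [and-rule on 3]
6. q, v   [and-rule on 3]
Accessibility: uRu, uRv, vRv
Branch closes: p and not p both at v.
All branches of the negation close; one closing branch shown above.

Valid in T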